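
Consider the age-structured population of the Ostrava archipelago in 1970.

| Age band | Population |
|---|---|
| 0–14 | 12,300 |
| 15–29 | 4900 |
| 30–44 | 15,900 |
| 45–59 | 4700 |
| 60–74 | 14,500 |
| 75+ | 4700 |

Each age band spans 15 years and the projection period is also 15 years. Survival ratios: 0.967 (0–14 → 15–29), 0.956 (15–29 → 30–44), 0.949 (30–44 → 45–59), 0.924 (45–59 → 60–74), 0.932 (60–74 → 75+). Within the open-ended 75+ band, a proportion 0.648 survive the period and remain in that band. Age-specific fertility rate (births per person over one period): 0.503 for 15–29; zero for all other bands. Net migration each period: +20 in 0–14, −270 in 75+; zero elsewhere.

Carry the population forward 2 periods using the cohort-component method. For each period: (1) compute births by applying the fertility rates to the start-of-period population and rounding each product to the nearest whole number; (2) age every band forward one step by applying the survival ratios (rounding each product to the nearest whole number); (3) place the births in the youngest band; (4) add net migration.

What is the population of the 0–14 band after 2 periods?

6003

Period 1:
Births: 4900 × 0.503 = 2465
15–29: 12300 × 0.967 = 11894
30–44: 4900 × 0.956 = 4684
45–59: 15900 × 0.949 = 15089
60–74: 4700 × 0.924 = 4343
75+: 14500 × 0.932 + 4700 × 0.648 = 13514 + 3046 = 16560
Net migration: 0–14 + 20 → 2485; 75+ − 270 → 16290
→ [2485, 11894, 4684, 15089, 4343, 16290]
Period 2:
Births: 11894 × 0.503 = 5983
15–29: 2485 × 0.967 = 2403
30–44: 11894 × 0.956 = 11371
45–59: 4684 × 0.949 = 4445
60–74: 15089 × 0.924 = 13942
75+: 4343 × 0.932 + 16290 × 0.648 = 4048 + 10556 = 14604
Net migration: 0–14 + 20 → 6003; 75+ − 270 → 14334
→ [6003, 2403, 11371, 4445, 13942, 14334]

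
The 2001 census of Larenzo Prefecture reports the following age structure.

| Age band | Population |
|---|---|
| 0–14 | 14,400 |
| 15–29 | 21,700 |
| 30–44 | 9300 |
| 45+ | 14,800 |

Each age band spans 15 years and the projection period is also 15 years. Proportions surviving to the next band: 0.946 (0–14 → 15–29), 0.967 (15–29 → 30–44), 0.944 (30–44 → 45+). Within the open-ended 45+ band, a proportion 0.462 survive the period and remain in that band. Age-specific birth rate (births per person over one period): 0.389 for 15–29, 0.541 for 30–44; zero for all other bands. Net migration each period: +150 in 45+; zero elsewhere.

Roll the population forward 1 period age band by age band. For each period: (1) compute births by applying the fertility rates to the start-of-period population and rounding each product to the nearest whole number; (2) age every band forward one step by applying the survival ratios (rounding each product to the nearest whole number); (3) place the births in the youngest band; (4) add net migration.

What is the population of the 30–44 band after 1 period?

20984

(Groups numbered youngest = 1 to oldest = 4.)
Period 1:
Births: 21700 × 0.389 = 8441 ; 9300 × 0.541 = 5031 ⇒ total 13472
Group 2: 14400 × 0.946 = 13622
Group 3: 21700 × 0.967 = 20984
Group 4: 9300 × 0.944 + 14800 × 0.462 = 8779 + 6838 = 15617
Net migration: Group 4 + 150 → 15767
Giving 13472 / 13622 / 20984 / 15767.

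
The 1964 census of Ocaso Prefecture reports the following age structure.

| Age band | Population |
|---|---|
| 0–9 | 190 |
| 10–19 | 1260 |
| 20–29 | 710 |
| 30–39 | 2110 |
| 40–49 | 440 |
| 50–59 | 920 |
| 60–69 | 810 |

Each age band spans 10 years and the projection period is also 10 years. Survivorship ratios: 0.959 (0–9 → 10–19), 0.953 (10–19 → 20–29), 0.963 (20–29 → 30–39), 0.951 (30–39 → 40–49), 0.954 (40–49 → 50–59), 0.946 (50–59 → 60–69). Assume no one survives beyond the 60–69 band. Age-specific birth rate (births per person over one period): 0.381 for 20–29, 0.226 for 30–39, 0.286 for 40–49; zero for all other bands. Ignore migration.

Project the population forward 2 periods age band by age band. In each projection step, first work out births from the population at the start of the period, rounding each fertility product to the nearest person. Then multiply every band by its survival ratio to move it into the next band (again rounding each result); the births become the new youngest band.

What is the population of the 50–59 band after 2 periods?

Let group 1 be 0–9 through group 7 = 60–69.
After projecting period 1:
Births: 710 × 0.381 = 271 ; 2110 × 0.226 = 477 ; 440 × 0.286 = 126 — total 874
Group 2: 190 × 0.959 = 182
Group 3: 1260 × 0.953 = 1201
Group 4: 710 × 0.963 = 684
Group 5: 2110 × 0.951 = 2007
Group 6: 440 × 0.954 = 420
Group 7: 920 × 0.946 = 870
Population now: 0–9=874, 10–19=182, 20–29=1201, 30–39=684, 40–49=2007, 50–59=420, 60–69=870
After projecting period 2:
Births: 1201 × 0.381 = 458 ; 684 × 0.226 = 155 ; 2007 × 0.286 = 574 — total 1187
Group 2: 874 × 0.959 = 838
Group 3: 182 × 0.953 = 173
Group 4: 1201 × 0.963 = 1157
Group 5: 684 × 0.951 = 650
Group 6: 2007 × 0.954 = 1915
Group 7: 420 × 0.946 = 397
Population now: 0–9=1187, 10–19=838, 20–29=173, 30–39=1157, 40–49=650, 50–59=1915, 60–69=397

1915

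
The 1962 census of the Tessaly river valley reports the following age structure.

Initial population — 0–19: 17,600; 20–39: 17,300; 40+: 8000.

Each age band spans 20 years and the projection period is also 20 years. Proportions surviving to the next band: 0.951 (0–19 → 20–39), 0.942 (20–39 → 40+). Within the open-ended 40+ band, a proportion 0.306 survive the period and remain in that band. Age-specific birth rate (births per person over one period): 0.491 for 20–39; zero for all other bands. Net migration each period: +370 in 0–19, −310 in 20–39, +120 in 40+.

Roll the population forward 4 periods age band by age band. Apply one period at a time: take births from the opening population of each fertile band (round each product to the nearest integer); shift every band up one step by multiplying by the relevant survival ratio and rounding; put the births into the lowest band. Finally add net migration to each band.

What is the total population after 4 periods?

19755

Numbering the bands 1..3 from youngest to oldest:
[period 1]
Births: 17300 × 0.491 = 8494
Band 2: 17600 × 0.951 = 16738
Band 3: 17300 × 0.942 + 8000 × 0.306 = 16297 + 2448 = 18745
Net migration: Band 1 + 370 → 8864; Band 2 − 310 → 16428; Band 3 + 120 → 18865
Population now: 0–19=8864, 20–39=16428, 40+=18865
[period 2]
Births: 16428 × 0.491 = 8066
Band 2: 8864 × 0.951 = 8430
Band 3: 16428 × 0.942 + 18865 × 0.306 = 15475 + 5773 = 21248
Net migration: Band 1 + 370 → 8436; Band 2 − 310 → 8120; Band 3 + 120 → 21368
Population now: 0–19=8436, 20–39=8120, 40+=21368
[period 3]
Births: 8120 × 0.491 = 3987
Band 2: 8436 × 0.951 = 8023
Band 3: 8120 × 0.942 + 21368 × 0.306 = 7649 + 6539 = 14188
Net migration: Band 1 + 370 → 4357; Band 2 − 310 → 7713; Band 3 + 120 → 14308
Population now: 0–19=4357, 20–39=7713, 40+=14308
[period 4]
Births: 7713 × 0.491 = 3787
Band 2: 4357 × 0.951 = 4144
Band 3: 7713 × 0.942 + 14308 × 0.306 = 7266 + 4378 = 11644
Net migration: Band 1 + 370 → 4157; Band 2 − 310 → 3834; Band 3 + 120 → 11764
Population now: 0–19=4157, 20–39=3834, 40+=11764
Total after period 4: 4157 + 3834 + 11764 = 19755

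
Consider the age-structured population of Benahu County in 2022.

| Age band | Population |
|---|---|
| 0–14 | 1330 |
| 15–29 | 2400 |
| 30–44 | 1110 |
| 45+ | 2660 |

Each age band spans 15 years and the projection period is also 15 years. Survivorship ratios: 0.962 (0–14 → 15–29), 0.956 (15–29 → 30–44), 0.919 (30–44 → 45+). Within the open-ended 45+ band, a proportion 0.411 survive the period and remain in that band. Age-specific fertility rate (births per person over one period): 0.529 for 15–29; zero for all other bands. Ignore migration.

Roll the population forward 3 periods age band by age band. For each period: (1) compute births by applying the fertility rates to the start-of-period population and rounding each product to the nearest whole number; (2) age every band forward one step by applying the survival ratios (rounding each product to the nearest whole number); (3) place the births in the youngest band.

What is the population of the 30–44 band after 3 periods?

[period 1]
Births: 2400 * 0.529 = 1270
15–29: 1330 * 0.962 = 1279
30–44: 2400 * 0.956 = 2294
45+: 1110 * 0.919 + 2660 * 0.411 = 1020 + 1093 = 2113
End of period: [1270, 1279, 2294, 2113]
[period 2]
Births: 1279 * 0.529 = 677
15–29: 1270 * 0.962 = 1222
30–44: 1279 * 0.956 = 1223
45+: 2294 * 0.919 + 2113 * 0.411 = 2108 + 868 = 2976
End of period: [677, 1222, 1223, 2976]
[period 3]
Births: 1222 * 0.529 = 646
15–29: 677 * 0.962 = 651
30–44: 1222 * 0.956 = 1168
45+: 1223 * 0.919 + 2976 * 0.411 = 1124 + 1223 = 2347
End of period: [646, 651, 1168, 2347]

1168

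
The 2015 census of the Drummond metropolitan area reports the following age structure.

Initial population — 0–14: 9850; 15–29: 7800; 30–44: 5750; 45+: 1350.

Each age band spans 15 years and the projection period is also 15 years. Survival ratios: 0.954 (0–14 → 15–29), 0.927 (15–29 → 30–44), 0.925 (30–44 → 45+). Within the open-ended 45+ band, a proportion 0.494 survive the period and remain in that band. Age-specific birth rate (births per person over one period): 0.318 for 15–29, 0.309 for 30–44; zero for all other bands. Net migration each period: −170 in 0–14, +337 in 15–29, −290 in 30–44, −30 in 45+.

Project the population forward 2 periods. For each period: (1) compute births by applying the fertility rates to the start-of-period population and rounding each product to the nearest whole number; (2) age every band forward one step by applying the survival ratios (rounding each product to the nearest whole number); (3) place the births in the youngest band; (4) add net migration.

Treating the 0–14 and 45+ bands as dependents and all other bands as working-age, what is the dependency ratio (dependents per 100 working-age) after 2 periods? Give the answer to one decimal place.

Let band 1 be 0–14 through band 4 = 45+.
Period 1:
Births: 7800 × 0.318 = 2480 ; 5750 × 0.309 = 1777 — total 4257
Band 2: 9850 × 0.954 = 9397
Band 3: 7800 × 0.927 = 7231
Band 4: 5750 × 0.925 + 1350 × 0.494 = 5319 + 667 = 5986
Net migration: Band 1 − 170 → 4087; Band 2 + 337 → 9734; Band 3 − 290 → 6941; Band 4 − 30 → 5956
Giving 4087 / 9734 / 6941 / 5956.
Period 2:
Births: 9734 × 0.318 = 3095 ; 6941 × 0.309 = 2145 — total 5240
Band 2: 4087 × 0.954 = 3899
Band 3: 9734 × 0.927 = 9023
Band 4: 6941 × 0.925 + 5956 × 0.494 = 6420 + 2942 = 9362
Net migration: Band 1 − 170 → 5070; Band 2 + 337 → 4236; Band 3 − 290 → 8733; Band 4 − 30 → 9332
Giving 5070 / 4236 / 8733 / 9332.
Dependents (band 0–14 + band 45+) = 5070 + 9332 = 14402; working-age = 12969; ratio = 14402/12969 × 100 = 111.0

111.0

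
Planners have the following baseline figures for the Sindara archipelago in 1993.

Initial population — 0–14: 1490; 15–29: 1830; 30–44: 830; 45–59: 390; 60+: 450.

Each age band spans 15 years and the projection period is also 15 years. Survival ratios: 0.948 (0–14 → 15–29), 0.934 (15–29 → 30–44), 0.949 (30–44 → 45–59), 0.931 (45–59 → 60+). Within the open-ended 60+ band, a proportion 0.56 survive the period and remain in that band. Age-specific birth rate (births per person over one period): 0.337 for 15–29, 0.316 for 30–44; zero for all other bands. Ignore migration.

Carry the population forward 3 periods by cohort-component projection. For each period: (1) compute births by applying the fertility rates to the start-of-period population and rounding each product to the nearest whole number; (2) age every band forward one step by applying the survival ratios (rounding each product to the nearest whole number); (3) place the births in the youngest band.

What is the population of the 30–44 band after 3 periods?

Numbering the bands 1..5 from youngest to oldest:
Period 1:
Births: 1830 × 0.337 = 617 ; 830 × 0.316 = 262 → total 879
Band 2: 1490 × 0.948 = 1413
Band 3: 1830 × 0.934 = 1709
Band 4: 830 × 0.949 = 788
Band 5: 390 × 0.931 + 450 × 0.56 = 363 + 252 = 615
End of period: [879, 1413, 1709, 788, 615]
Period 2:
Births: 1413 × 0.337 = 476 ; 1709 × 0.316 = 540 → total 1016
Band 2: 879 × 0.948 = 833
Band 3: 1413 × 0.934 = 1320
Band 4: 1709 × 0.949 = 1622
Band 5: 788 × 0.931 + 615 × 0.56 = 734 + 344 = 1078
End of period: [1016, 833, 1320, 1622, 1078]
Period 3:
Births: 833 × 0.337 = 281 ; 1320 × 0.316 = 417 → total 698
Band 2: 1016 × 0.948 = 963
Band 3: 833 × 0.934 = 778
Band 4: 1320 × 0.949 = 1253
Band 5: 1622 × 0.931 + 1078 × 0.56 = 1510 + 604 = 2114
End of period: [698, 963, 778, 1253, 2114]

778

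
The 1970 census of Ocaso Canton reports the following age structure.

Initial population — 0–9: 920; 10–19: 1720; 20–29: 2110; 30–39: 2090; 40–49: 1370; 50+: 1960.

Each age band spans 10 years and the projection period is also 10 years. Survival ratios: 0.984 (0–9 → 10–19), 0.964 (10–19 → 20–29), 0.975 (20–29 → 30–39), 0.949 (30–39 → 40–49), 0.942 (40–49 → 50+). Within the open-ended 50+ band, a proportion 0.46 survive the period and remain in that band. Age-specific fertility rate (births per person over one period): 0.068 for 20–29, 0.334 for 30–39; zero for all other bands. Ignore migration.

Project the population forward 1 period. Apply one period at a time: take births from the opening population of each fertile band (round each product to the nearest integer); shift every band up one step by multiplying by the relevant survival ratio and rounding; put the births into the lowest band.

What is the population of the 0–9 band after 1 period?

Numbering the bands 1..6 from youngest to oldest:
[period 1]
Births: 2110 × 0.068 = 143, 2090 × 0.334 = 698 — total 841
Band 2: 920 × 0.984 = 905
Band 3: 1720 × 0.964 = 1658
Band 4: 2110 × 0.975 = 2057
Band 5: 2090 × 0.949 = 1983
Band 6: 1370 × 0.942 + 1960 × 0.46 = 1291 + 902 = 2193
Giving 841 / 905 / 1658 / 2057 / 1983 / 2193.

841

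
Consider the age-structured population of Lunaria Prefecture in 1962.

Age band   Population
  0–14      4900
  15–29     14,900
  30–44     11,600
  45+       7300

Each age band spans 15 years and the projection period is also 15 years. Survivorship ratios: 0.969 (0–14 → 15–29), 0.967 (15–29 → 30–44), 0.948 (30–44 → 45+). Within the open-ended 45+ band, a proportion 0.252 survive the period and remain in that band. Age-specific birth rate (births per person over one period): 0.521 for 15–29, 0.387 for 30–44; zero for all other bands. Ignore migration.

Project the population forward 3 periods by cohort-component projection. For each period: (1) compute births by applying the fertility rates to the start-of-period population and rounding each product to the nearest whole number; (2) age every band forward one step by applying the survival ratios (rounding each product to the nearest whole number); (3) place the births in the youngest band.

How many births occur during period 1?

(Bands numbered youngest = 1 to oldest = 4.)
Period 1:
Births: 14900 × 0.521 = 7763  |  11600 × 0.387 = 4489 — total 12252
Band 2: 4900 × 0.969 = 4748
Band 3: 14900 × 0.967 = 14408
Band 4: 11600 × 0.948 + 7300 × 0.252 = 10997 + 1840 = 12837
End of period: [12252, 4748, 14408, 12837]

12252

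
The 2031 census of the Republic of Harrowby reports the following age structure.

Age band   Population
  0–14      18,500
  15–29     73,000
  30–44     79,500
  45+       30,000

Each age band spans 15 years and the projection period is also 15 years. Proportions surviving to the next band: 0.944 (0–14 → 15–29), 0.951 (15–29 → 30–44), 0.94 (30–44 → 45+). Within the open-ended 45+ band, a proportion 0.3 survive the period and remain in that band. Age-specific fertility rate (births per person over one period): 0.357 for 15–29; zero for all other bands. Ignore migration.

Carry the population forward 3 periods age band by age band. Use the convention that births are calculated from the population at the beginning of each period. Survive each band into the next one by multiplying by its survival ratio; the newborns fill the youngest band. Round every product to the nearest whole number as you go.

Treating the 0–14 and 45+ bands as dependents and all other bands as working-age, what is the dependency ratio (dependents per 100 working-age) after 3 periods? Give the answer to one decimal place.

175.9

[period 1]
Births: 73000 * 0.357 = 26061
15–29: 18500 * 0.944 = 17464
30–44: 73000 * 0.951 = 69423
45+: 79500 * 0.94 + 30000 * 0.3 = 74730 + 9000 = 83730
Giving 26061 / 17464 / 69423 / 83730.
[period 2]
Births: 17464 * 0.357 = 6235
15–29: 26061 * 0.944 = 24602
30–44: 17464 * 0.951 = 16608
45+: 69423 * 0.94 + 83730 * 0.3 = 65258 + 25119 = 90377
Giving 6235 / 24602 / 16608 / 90377.
[period 3]
Births: 24602 * 0.357 = 8783
15–29: 6235 * 0.944 = 5886
30–44: 24602 * 0.951 = 23397
45+: 16608 * 0.94 + 90377 * 0.3 = 15612 + 27113 = 42725
Giving 8783 / 5886 / 23397 / 42725.
Dependents (band 0–14 + band 45+) = 8783 + 42725 = 51508; working-age = 29283; ratio = 51508/29283 × 100 = 175.9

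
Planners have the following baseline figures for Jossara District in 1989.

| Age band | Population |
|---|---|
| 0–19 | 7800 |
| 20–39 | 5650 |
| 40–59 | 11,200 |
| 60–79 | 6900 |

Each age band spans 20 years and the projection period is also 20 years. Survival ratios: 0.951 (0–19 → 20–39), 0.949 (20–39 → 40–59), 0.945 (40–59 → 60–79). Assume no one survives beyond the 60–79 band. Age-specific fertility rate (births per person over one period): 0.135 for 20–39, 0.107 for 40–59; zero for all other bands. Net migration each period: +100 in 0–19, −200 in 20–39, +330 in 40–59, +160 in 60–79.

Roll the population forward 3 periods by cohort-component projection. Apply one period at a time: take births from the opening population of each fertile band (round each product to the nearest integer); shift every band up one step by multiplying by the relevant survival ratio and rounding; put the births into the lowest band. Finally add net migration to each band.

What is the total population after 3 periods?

11452

Let group 1 be 0–19 through group 4 = 60–79.
[period 1]
Births: 5650 × 0.135 = 763 ; 11200 × 0.107 = 1198 → total 1961
Group 2: 7800 × 0.951 = 7418
Group 3: 5650 × 0.949 = 5362
Group 4: 11200 × 0.945 = 10584
Net migration: Group 1 + 100 → 2061; Group 2 − 200 → 7218; Group 3 + 330 → 5692; Group 4 + 160 → 10744
→ [2061, 7218, 5692, 10744]
[period 2]
Births: 7218 × 0.135 = 974 ; 5692 × 0.107 = 609 → total 1583
Group 2: 2061 × 0.951 = 1960
Group 3: 7218 × 0.949 = 6850
Group 4: 5692 × 0.945 = 5379
Net migration: Group 1 + 100 → 1683; Group 2 − 200 → 1760; Group 3 + 330 → 7180; Group 4 + 160 → 5539
→ [1683, 1760, 7180, 5539]
[period 3]
Births: 1760 × 0.135 = 238 ; 7180 × 0.107 = 768 → total 1006
Group 2: 1683 × 0.951 = 1601
Group 3: 1760 × 0.949 = 1670
Group 4: 7180 × 0.945 = 6785
Net migration: Group 1 + 100 → 1106; Group 2 − 200 → 1401; Group 3 + 330 → 2000; Group 4 + 160 → 6945
→ [1106, 1401, 2000, 6945]
Total after period 3: 1106 + 1401 + 2000 + 6945 = 11452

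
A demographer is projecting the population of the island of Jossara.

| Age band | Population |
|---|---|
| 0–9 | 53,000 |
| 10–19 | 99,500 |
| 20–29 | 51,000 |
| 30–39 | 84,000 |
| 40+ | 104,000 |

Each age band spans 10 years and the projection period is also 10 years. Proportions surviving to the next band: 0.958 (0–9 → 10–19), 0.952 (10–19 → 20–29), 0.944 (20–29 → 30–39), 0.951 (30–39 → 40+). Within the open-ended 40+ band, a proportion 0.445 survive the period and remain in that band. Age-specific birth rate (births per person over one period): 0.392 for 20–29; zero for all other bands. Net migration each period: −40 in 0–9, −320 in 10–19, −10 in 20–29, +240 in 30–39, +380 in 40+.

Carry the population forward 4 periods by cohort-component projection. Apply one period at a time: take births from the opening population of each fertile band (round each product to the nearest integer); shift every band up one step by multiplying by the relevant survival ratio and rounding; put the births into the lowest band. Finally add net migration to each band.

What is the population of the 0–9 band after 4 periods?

6970

Call the bands 1 to 5, youngest first.
Period 1.
Births: 51000 × 0.392 = 19992
Band 2: 53000 × 0.958 = 50774
Band 3: 99500 × 0.952 = 94724
Band 4: 51000 × 0.944 = 48144
Band 5: 84000 × 0.951 + 104000 × 0.445 = 79884 + 46280 = 126164
Net migration: Band 1 − 40 → 19952; Band 2 − 320 → 50454; Band 3 − 10 → 94714; Band 4 + 240 → 48384; Band 5 + 380 → 126544
End of period: [19952, 50454, 94714, 48384, 126544]
Period 2.
Births: 94714 × 0.392 = 37128
Band 2: 19952 × 0.958 = 19114
Band 3: 50454 × 0.952 = 48032
Band 4: 94714 × 0.944 = 89410
Band 5: 48384 × 0.951 + 126544 × 0.445 = 46013 + 56312 = 102325
Net migration: Band 1 − 40 → 37088; Band 2 − 320 → 18794; Band 3 − 10 → 48022; Band 4 + 240 → 89650; Band 5 + 380 → 102705
End of period: [37088, 18794, 48022, 89650, 102705]
Period 3.
Births: 48022 × 0.392 = 18825
Band 2: 37088 × 0.958 = 35530
Band 3: 18794 × 0.952 = 17892
Band 4: 48022 × 0.944 = 45333
Band 5: 89650 × 0.951 + 102705 × 0.445 = 85257 + 45704 = 130961
Net migration: Band 1 − 40 → 18785; Band 2 − 320 → 35210; Band 3 − 10 → 17882; Band 4 + 240 → 45573; Band 5 + 380 → 131341
End of period: [18785, 35210, 17882, 45573, 131341]
Period 4.
Births: 17882 × 0.392 = 7010
Band 2: 18785 × 0.958 = 17996
Band 3: 35210 × 0.952 = 33520
Band 4: 17882 × 0.944 = 16881
Band 5: 45573 × 0.951 + 131341 × 0.445 = 43340 + 58447 = 101787
Net migration: Band 1 − 40 → 6970; Band 2 − 320 → 17676; Band 3 − 10 → 33510; Band 4 + 240 → 17121; Band 5 + 380 → 102167
End of period: [6970, 17676, 33510, 17121, 102167]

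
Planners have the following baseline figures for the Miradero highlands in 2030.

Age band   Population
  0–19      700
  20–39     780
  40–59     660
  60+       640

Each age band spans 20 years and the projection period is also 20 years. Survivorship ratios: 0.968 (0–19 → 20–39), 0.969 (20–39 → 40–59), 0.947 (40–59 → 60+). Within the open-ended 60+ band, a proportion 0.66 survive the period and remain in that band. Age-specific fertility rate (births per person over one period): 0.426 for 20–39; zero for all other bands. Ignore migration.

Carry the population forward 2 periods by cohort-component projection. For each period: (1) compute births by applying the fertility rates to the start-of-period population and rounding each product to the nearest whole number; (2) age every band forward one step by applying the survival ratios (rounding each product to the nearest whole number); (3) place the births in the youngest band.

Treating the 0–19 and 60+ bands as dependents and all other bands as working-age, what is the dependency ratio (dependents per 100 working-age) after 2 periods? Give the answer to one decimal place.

Numbering the bands 1..4 from youngest to oldest:
— Period 1 —
Births: 780 * 0.426 = 332
Band 2: 700 * 0.968 = 678
Band 3: 780 * 0.969 = 756
Band 4: 660 * 0.947 + 640 * 0.66 = 625 + 422 = 1047
Population now: 0–19=332, 20–39=678, 40–59=756, 60+=1047
— Period 2 —
Births: 678 * 0.426 = 289
Band 2: 332 * 0.968 = 321
Band 3: 678 * 0.969 = 657
Band 4: 756 * 0.947 + 1047 * 0.66 = 716 + 691 = 1407
Population now: 0–19=289, 20–39=321, 40–59=657, 60+=1407
Dependents (band 0–19 + band 60+) = 289 + 1407 = 1696; working-age = 978; ratio = 1696/978 × 100 = 173.4

173.4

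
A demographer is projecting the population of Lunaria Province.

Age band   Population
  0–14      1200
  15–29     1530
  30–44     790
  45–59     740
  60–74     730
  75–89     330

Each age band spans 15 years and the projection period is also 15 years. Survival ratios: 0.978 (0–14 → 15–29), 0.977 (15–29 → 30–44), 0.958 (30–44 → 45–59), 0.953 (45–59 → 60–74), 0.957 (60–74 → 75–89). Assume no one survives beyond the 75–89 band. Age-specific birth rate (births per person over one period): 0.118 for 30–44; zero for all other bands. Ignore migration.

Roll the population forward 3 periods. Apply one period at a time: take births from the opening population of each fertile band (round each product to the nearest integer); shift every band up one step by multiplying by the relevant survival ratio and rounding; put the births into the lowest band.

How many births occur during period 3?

Let band 1 be 0–14 through band 6 = 75–89.
Period 1:
Births: 790 × 0.118 = 93
Band 2: 1200 × 0.978 = 1174
Band 3: 1530 × 0.977 = 1495
Band 4: 790 × 0.958 = 757
Band 5: 740 × 0.953 = 705
Band 6: 730 × 0.957 = 699
Giving 93 / 1174 / 1495 / 757 / 705 / 699.
Period 2:
Births: 1495 × 0.118 = 176
Band 2: 93 × 0.978 = 91
Band 3: 1174 × 0.977 = 1147
Band 4: 1495 × 0.958 = 1432
Band 5: 757 × 0.953 = 721
Band 6: 705 × 0.957 = 675
Giving 176 / 91 / 1147 / 1432 / 721 / 675.
Period 3:
Births: 1147 × 0.118 = 135
Band 2: 176 × 0.978 = 172
Band 3: 91 × 0.977 = 89
Band 4: 1147 × 0.958 = 1099
Band 5: 1432 × 0.953 = 1365
Band 6: 721 × 0.957 = 690
Giving 135 / 172 / 89 / 1099 / 1365 / 690.

135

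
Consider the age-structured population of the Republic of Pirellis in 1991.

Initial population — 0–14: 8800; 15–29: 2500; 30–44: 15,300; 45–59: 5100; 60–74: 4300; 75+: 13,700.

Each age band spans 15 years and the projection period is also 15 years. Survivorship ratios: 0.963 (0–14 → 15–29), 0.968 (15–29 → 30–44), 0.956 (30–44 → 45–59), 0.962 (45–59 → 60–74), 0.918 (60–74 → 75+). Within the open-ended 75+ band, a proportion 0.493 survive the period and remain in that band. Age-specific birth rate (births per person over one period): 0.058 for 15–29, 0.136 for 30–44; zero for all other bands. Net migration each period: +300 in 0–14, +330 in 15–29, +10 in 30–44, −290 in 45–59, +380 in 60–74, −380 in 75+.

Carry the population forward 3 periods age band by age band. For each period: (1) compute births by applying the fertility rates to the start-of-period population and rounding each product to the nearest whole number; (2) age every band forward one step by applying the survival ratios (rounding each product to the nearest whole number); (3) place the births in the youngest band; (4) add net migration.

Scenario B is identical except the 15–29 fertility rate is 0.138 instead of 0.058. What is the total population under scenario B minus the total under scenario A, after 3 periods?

Period 1.
Births: 2500 * 0.058 = 145 ; 15300 * 0.136 = 2081 → total 2226
15–29: 8800 * 0.963 = 8474
30–44: 2500 * 0.968 = 2420
45–59: 15300 * 0.956 = 14627
60–74: 5100 * 0.962 = 4906
75+: 4300 * 0.918 + 13700 * 0.493 = 3947 + 6754 = 10701
Net migration: 0–14 + 300 → 2526; 15–29 + 330 → 8804; 30–44 + 10 → 2430; 45–59 − 290 → 14337; 60–74 + 380 → 5286; 75+ − 380 → 10321
Population now: 0–14=2526, 15–29=8804, 30–44=2430, 45–59=14337, 60–74=5286, 75+=10321
Period 2.
Births: 8804 * 0.058 = 511 ; 2430 * 0.136 = 330 → total 841
15–29: 2526 * 0.963 = 2433
30–44: 8804 * 0.968 = 8522
45–59: 2430 * 0.956 = 2323
60–74: 14337 * 0.962 = 13792
75+: 5286 * 0.918 + 10321 * 0.493 = 4853 + 5088 = 9941
Net migration: 0–14 + 300 → 1141; 15–29 + 330 → 2763; 30–44 + 10 → 8532; 45–59 − 290 → 2033; 60–74 + 380 → 14172; 75+ − 380 → 9561
Population now: 0–14=1141, 15–29=2763, 30–44=8532, 45–59=2033, 60–74=14172, 75+=9561
Period 3.
Births: 2763 * 0.058 = 160 ; 8532 * 0.136 = 1160 → total 1320
15–29: 1141 * 0.963 = 1099
30–44: 2763 * 0.968 = 2675
45–59: 8532 * 0.956 = 8157
60–74: 2033 * 0.962 = 1956
75+: 14172 * 0.918 + 9561 * 0.493 = 13010 + 4714 = 17724
Net migration: 0–14 + 300 → 1620; 15–29 + 330 → 1429; 30–44 + 10 → 2685; 45–59 − 290 → 7867; 60–74 + 380 → 2336; 75+ − 380 → 17344
Population now: 0–14=1620, 15–29=1429, 30–44=2685, 45–59=7867, 60–74=2336, 75+=17344
Scenario A total after 3 periods: 33281
Scenario B projection —
Period 1.
Births: 2500 * 0.138 = 345 ; 15300 * 0.136 = 2081 → total 2426
15–29: 8800 * 0.963 = 8474
30–44: 2500 * 0.968 = 2420
45–59: 15300 * 0.956 = 14627
60–74: 5100 * 0.962 = 4906
75+: 4300 * 0.918 + 13700 * 0.493 = 3947 + 6754 = 10701
Net migration: 0–14 + 300 → 2726; 15–29 + 330 → 8804; 30–44 + 10 → 2430; 45–59 − 290 → 14337; 60–74 + 380 → 5286; 75+ − 380 → 10321
Population now: 0–14=2726, 15–29=8804, 30–44=2430, 45–59=14337, 60–74=5286, 75+=10321
Period 2.
Births: 8804 * 0.138 = 1215 ; 2430 * 0.136 = 330 → total 1545
15–29: 2726 * 0.963 = 2625
30–44: 8804 * 0.968 = 8522
45–59: 2430 * 0.956 = 2323
60–74: 14337 * 0.962 = 13792
75+: 5286 * 0.918 + 10321 * 0.493 = 4853 + 5088 = 9941
Net migration: 0–14 + 300 → 1845; 15–29 + 330 → 2955; 30–44 + 10 → 8532; 45–59 − 290 → 2033; 60–74 + 380 → 14172; 75+ − 380 → 9561
Population now: 0–14=1845, 15–29=2955, 30–44=8532, 45–59=2033, 60–74=14172, 75+=9561
Period 3.
Births: 2955 * 0.138 = 408 ; 8532 * 0.136 = 1160 → total 1568
15–29: 1845 * 0.963 = 1777
30–44: 2955 * 0.968 = 2860
45–59: 8532 * 0.956 = 8157
60–74: 2033 * 0.962 = 1956
75+: 14172 * 0.918 + 9561 * 0.493 = 13010 + 4714 = 17724
Net migration: 0–14 + 300 → 1868; 15–29 + 330 → 2107; 30–44 + 10 → 2870; 45–59 − 290 → 7867; 60–74 + 380 → 2336; 75+ − 380 → 17344
Population now: 0–14=1868, 15–29=2107, 30–44=2870, 45–59=7867, 60–74=2336, 75+=17344
Scenario B total after 3 periods: 34392
Difference B − A = 34392 − 33281 = 1111

1111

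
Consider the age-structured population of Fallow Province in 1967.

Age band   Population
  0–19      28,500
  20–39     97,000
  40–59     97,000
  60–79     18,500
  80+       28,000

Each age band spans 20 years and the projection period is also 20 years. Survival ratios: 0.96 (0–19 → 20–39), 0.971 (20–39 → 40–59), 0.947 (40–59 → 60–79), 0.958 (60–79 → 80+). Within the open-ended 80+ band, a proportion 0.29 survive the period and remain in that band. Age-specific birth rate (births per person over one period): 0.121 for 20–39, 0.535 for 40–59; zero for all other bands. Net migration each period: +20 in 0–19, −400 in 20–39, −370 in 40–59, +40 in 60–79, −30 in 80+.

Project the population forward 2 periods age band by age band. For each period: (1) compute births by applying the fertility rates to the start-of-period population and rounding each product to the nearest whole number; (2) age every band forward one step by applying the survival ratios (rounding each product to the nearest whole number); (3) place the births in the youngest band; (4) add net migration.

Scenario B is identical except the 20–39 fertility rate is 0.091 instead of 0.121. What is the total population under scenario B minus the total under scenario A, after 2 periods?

-3603

Numbering the bands 1..5 from youngest to oldest:
[period 1]
Births: 97000 × 0.121 = 11737 ; 97000 × 0.535 = 51895 → total 63632
Band 2: 28500 × 0.96 = 27360
Band 3: 97000 × 0.971 = 94187
Band 4: 97000 × 0.947 = 91859
Band 5: 18500 × 0.958 + 28000 × 0.29 = 17723 + 8120 = 25843
Net migration: Band 1 + 20 → 63652; Band 2 − 400 → 26960; Band 3 − 370 → 93817; Band 4 + 40 → 91899; Band 5 − 30 → 25813
→ [63652, 26960, 93817, 91899, 25813]
[period 2]
Births: 26960 × 0.121 = 3262 ; 93817 × 0.535 = 50192 → total 53454
Band 2: 63652 × 0.96 = 61106
Band 3: 26960 × 0.971 = 26178
Band 4: 93817 × 0.947 = 88845
Band 5: 91899 × 0.958 + 25813 × 0.29 = 88039 + 7486 = 95525
Net migration: Band 1 + 20 → 53474; Band 2 − 400 → 60706; Band 3 − 370 → 25808; Band 4 + 40 → 88885; Band 5 − 30 → 95495
→ [53474, 60706, 25808, 88885, 95495]
Scenario A total after 2 periods: 324368
Scenario B projection —
[period 1]
Births: 97000 × 0.091 = 8827 ; 97000 × 0.535 = 51895 → total 60722
Band 2: 28500 × 0.96 = 27360
Band 3: 97000 × 0.971 = 94187
Band 4: 97000 × 0.947 = 91859
Band 5: 18500 × 0.958 + 28000 × 0.29 = 17723 + 8120 = 25843
Net migration: Band 1 + 20 → 60742; Band 2 − 400 → 26960; Band 3 − 370 → 93817; Band 4 + 40 → 91899; Band 5 − 30 → 25813
→ [60742, 26960, 93817, 91899, 25813]
[period 2]
Births: 26960 × 0.091 = 2453 ; 93817 × 0.535 = 50192 → total 52645
Band 2: 60742 × 0.96 = 58312
Band 3: 26960 × 0.971 = 26178
Band 4: 93817 × 0.947 = 88845
Band 5: 91899 × 0.958 + 25813 × 0.29 = 88039 + 7486 = 95525
Net migration: Band 1 + 20 → 52665; Band 2 − 400 → 57912; Band 3 − 370 → 25808; Band 4 + 40 → 88885; Band 5 − 30 → 95495
→ [52665, 57912, 25808, 88885, 95495]
Scenario B total after 2 periods: 320765
Difference B − A = 320765 − 324368 = -3603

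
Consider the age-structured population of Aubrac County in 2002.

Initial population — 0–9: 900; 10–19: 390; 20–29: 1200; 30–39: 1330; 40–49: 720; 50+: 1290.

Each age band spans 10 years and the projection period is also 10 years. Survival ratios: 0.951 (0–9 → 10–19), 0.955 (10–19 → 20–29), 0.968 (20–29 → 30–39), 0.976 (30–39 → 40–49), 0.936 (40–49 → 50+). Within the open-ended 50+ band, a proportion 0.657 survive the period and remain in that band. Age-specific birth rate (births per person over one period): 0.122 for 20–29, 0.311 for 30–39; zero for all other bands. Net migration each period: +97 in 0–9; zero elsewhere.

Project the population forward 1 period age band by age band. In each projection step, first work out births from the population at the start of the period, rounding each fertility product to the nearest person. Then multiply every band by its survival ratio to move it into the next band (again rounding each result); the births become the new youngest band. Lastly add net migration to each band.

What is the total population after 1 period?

5867

Period 1:
Births: 1200 × 0.122 = 146  |  1330 × 0.311 = 414 ⇒ total 560
10–19: 900 × 0.951 = 856
20–29: 390 × 0.955 = 372
30–39: 1200 × 0.968 = 1162
40–49: 1330 × 0.976 = 1298
50+: 720 × 0.936 + 1290 × 0.657 = 674 + 848 = 1522
Net migration: 0–9 + 97 → 657
→ [657, 856, 372, 1162, 1298, 1522]
Total after period 1: 657 + 856 + 372 + 1162 + 1298 + 1522 = 5867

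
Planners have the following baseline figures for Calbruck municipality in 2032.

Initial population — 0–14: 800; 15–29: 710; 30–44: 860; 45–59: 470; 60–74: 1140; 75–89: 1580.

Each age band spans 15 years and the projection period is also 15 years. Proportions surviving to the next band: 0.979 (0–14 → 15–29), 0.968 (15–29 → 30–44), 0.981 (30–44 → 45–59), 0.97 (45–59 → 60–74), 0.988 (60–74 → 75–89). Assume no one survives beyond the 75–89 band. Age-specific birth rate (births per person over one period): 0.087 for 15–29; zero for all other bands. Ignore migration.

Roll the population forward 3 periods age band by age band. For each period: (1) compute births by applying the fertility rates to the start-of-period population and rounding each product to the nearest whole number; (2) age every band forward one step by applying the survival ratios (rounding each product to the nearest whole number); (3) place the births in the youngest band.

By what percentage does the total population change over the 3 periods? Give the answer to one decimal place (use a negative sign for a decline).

-57.9

After projecting period 1:
Births: 710 * 0.087 = 62
15–29: 800 * 0.979 = 783
30–44: 710 * 0.968 = 687
45–59: 860 * 0.981 = 844
60–74: 470 * 0.97 = 456
75–89: 1140 * 0.988 = 1126
Population now: 0–14=62, 15–29=783, 30–44=687, 45–59=844, 60–74=456, 75–89=1126
After projecting period 2:
Births: 783 * 0.087 = 68
15–29: 62 * 0.979 = 61
30–44: 783 * 0.968 = 758
45–59: 687 * 0.981 = 674
60–74: 844 * 0.97 = 819
75–89: 456 * 0.988 = 451
Population now: 0–14=68, 15–29=61, 30–44=758, 45–59=674, 60–74=819, 75–89=451
After projecting period 3:
Births: 61 * 0.087 = 5
15–29: 68 * 0.979 = 67
30–44: 61 * 0.968 = 59
45–59: 758 * 0.981 = 744
60–74: 674 * 0.97 = 654
75–89: 819 * 0.988 = 809
Population now: 0–14=5, 15–29=67, 30–44=59, 45–59=744, 60–74=654, 75–89=809
Total: 5560 → 2338; change = -3222; percentage change = -57.9%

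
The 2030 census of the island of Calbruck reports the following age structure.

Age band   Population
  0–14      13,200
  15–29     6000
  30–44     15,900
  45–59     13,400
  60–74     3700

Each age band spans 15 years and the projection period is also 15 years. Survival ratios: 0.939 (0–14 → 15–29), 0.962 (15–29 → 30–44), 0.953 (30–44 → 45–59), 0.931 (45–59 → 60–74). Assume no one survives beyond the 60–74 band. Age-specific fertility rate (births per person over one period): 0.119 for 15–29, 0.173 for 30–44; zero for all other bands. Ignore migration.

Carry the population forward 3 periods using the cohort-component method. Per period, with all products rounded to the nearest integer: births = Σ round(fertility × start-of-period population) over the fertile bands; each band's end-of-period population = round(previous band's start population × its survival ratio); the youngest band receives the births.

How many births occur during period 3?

2450

After projecting period 1:
Births: 6000 × 0.119 = 714  |  15900 × 0.173 = 2751 → total 3465
15–29: 13200 × 0.939 = 12395
30–44: 6000 × 0.962 = 5772
45–59: 15900 × 0.953 = 15153
60–74: 13400 × 0.931 = 12475
Giving 3465 / 12395 / 5772 / 15153 / 12475.
After projecting period 2:
Births: 12395 × 0.119 = 1475  |  5772 × 0.173 = 999 → total 2474
15–29: 3465 × 0.939 = 3254
30–44: 12395 × 0.962 = 11924
45–59: 5772 × 0.953 = 5501
60–74: 15153 × 0.931 = 14107
Giving 2474 / 3254 / 11924 / 5501 / 14107.
After projecting period 3:
Births: 3254 × 0.119 = 387  |  11924 × 0.173 = 2063 → total 2450
15–29: 2474 × 0.939 = 2323
30–44: 3254 × 0.962 = 3130
45–59: 11924 × 0.953 = 11364
60–74: 5501 × 0.931 = 5121
Giving 2450 / 2323 / 3130 / 11364 / 5121.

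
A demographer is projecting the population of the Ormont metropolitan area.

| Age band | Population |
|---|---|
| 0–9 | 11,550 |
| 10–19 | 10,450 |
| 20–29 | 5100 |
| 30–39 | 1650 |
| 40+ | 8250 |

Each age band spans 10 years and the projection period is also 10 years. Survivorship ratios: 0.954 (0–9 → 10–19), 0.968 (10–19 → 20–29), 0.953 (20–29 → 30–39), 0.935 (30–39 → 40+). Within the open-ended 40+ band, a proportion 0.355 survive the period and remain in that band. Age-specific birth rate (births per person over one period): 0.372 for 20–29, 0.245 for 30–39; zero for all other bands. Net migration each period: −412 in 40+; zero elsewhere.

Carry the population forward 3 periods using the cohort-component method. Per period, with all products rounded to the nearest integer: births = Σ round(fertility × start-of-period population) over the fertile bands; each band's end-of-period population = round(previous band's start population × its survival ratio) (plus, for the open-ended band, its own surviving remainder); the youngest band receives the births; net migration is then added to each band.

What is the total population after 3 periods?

[period 1]
Births: 5100 * 0.372 = 1897, 1650 * 0.245 = 404 → total 2301
10–19: 11550 * 0.954 = 11019
20–29: 10450 * 0.968 = 10116
30–39: 5100 * 0.953 = 4860
40+: 1650 * 0.935 + 8250 * 0.355 = 1543 + 2929 = 4472
Net migration: 40+ − 412 → 4060
→ [2301, 11019, 10116, 4860, 4060]
[period 2]
Births: 10116 * 0.372 = 3763, 4860 * 0.245 = 1191 → total 4954
10–19: 2301 * 0.954 = 2195
20–29: 11019 * 0.968 = 10666
30–39: 10116 * 0.953 = 9641
40+: 4860 * 0.935 + 4060 * 0.355 = 4544 + 1441 = 5985
Net migration: 40+ − 412 → 5573
→ [4954, 2195, 10666, 9641, 5573]
[period 3]
Births: 10666 * 0.372 = 3968, 9641 * 0.245 = 2362 → total 6330
10–19: 4954 * 0.954 = 4726
20–29: 2195 * 0.968 = 2125
30–39: 10666 * 0.953 = 10165
40+: 9641 * 0.935 + 5573 * 0.355 = 9014 + 1978 = 10992
Net migration: 40+ − 412 → 10580
→ [6330, 4726, 2125, 10165, 10580]
Total after period 3: 6330 + 4726 + 2125 + 10165 + 10580 = 33926

33926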